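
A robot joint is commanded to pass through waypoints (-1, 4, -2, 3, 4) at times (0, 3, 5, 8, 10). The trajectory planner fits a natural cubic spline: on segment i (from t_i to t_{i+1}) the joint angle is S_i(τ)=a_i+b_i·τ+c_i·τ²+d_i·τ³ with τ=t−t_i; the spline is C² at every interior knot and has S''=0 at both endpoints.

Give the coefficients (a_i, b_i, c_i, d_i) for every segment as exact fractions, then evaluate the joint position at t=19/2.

Δ: Δ0=5/3, Δ1=-3, Δ2=5/3, Δ3=1/2
row 1: diag=10, rhs=-28; c'=1/5, d'=-14/5
row 2: denom=10−2·1/5=48/5; d'=(28−2·-14/5)/(48/5)=7/2
row 3: denom=10−3·5/16=145/16; d'=(-7−3·7/2)/(145/16)=-56/29
back: M3=-56/29
back: M2=7/2−5/16·-56/29=119/29
back: M1=-14/5−1/5·119/29=-105/29
M: M0=0, M1=-105/29, M2=119/29, M3=-56/29, M4=0
seg 0: a=-1, c=M0/2=0, d=(M1−M0)/(6·3)=-35/174, b=Δ0−h0·(2M0+M1)/6=605/174
seg 1: a=4, c=M1/2=-105/58, d=(M2−M1)/(6·2)=56/87, b=Δ1−h1·(2M1+M2)/6=-170/87
seg 2: a=-2, c=M2/2=119/58, d=(M3−M2)/(6·3)=-175/522, b=Δ2−h2·(2M2+M3)/6=-128/87
seg 3: a=3, c=M3/2=-28/29, d=(M4−M3)/(6·2)=14/87, b=Δ3−h3·(2M3+M4)/6=311/174
t_q=19/2 → seg 3, τ=3/2; S=3+311/174·τ+-28/29·τ²+14/87·τ³=235/58

  seg 0: a=-1 b=605/174 c=0 d=-35/174
  seg 1: a=4 b=-170/87 c=-105/58 d=56/87
  seg 2: a=-2 b=-128/87 c=119/58 d=-175/522
  seg 3: a=3 b=311/174 c=-28/29 d=14/87
S(19/2) = 235/58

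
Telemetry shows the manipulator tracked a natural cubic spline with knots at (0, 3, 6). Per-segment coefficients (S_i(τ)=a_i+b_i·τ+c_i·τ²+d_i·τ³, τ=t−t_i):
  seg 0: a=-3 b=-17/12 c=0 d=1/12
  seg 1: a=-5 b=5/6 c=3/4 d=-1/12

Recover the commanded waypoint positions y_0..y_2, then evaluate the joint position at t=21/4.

y_0=-3 y_1=-5 y_2=2
S(21/4) = -71/256

y_0 = S_0(0) = a_0 = -3
y_1 = S_1(0) = a_1 = -5
y_2 = S_1(3) = 2
t_q=21/4 is in segment 1 (τ=9/4); S_1(τ)=-71/256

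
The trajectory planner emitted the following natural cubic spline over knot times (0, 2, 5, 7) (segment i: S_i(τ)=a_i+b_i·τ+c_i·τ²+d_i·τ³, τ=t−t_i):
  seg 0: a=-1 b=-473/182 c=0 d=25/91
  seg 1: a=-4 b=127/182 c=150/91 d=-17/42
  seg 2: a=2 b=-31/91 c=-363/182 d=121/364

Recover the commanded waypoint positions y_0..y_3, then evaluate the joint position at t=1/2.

y_0 = S_0(0) = a_0 = -1
y_1 = S_1(0) = a_1 = -4
y_2 = S_2(0) = a_2 = 2
y_3 = S_2(2) = -4
t_q=1/2 is in segment 0 (τ=1/2); S_0(τ)=-1649/728

y_0=-1 y_1=-4 y_2=2 y_3=-4
S(1/2) = -1649/728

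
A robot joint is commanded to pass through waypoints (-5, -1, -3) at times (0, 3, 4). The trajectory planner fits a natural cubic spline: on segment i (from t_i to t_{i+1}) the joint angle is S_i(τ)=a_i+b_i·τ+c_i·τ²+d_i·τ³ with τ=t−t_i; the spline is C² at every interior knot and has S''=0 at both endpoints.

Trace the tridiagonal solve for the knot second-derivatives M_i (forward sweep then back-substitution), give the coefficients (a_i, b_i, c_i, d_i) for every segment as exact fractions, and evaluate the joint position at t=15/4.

  seg 0: a=-5 b=31/12 c=0 d=-5/36
  seg 1: a=-1 b=-7/6 c=-5/4 d=5/12
S(15/4) = -615/256

Δ: Δ0=4/3, Δ1=-2
row 1: diag=8, rhs=-20; c'=1/8, d'=-5/2
back: M1=-5/2
M: M0=0, M1=-5/2, M2=0
seg 0: a=-5, c=M0/2=0, d=(M1−M0)/(6·3)=-5/36, b=Δ0−h0·(2M0+M1)/6=31/12
seg 1: a=-1, c=M1/2=-5/4, d=(M2−M1)/(6·1)=5/12, b=Δ1−h1·(2M1+M2)/6=-7/6
t_q=15/4 → seg 1, τ=3/4; S=-1+-7/6·τ+-5/4·τ²+5/12·τ³=-615/256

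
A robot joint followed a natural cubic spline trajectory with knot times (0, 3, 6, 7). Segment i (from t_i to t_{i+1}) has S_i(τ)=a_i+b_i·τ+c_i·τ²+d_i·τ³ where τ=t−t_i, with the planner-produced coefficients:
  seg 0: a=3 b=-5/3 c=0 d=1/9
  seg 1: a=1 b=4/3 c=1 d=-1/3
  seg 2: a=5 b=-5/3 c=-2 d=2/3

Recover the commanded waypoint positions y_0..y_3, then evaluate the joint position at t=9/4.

y_0=3 y_1=1 y_2=5 y_3=2
S(9/4) = 33/64

y_0 = S_0(0) = a_0 = 3
y_1 = S_1(0) = a_1 = 1
y_2 = S_2(0) = a_2 = 5
y_3 = S_2(1) = 2
t_q=9/4 is in segment 0 (τ=9/4); S_0(τ)=33/64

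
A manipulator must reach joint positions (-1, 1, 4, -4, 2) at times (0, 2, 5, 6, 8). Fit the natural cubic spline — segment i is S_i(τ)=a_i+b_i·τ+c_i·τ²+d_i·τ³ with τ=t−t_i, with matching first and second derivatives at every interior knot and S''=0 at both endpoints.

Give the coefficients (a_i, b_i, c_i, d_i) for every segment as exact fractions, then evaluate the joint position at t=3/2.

Δ: Δ0=1, Δ1=1, Δ2=-8, Δ3=3
row 1: diag=10, rhs=0; c'=3/10, d'=0
row 2: denom=8−3·3/10=71/10; d'=(-54−3·0)/(71/10)=-540/71
row 3: denom=6−1·10/71=416/71; d'=(66−1·-540/71)/(416/71)=201/16
back: M3=201/16
back: M2=-540/71−10/71·201/16=-75/8
back: M1=0−3/10·-75/8=45/16
M: M0=0, M1=45/16, M2=-75/8, M3=201/16, M4=0
seg 0: a=-1, c=M0/2=0, d=(M1−M0)/(6·2)=15/64, b=Δ0−h0·(2M0+M1)/6=1/16
seg 1: a=1, c=M1/2=45/32, d=(M2−M1)/(6·3)=-65/96, b=Δ1−h1·(2M1+M2)/6=23/8
seg 2: a=4, c=M2/2=-75/16, d=(M3−M2)/(6·1)=117/32, b=Δ2−h2·(2M2+M3)/6=-223/32
seg 3: a=-4, c=M3/2=201/32, d=(M4−M3)/(6·2)=-67/64, b=Δ3−h3·(2M3+M4)/6=-43/8
t_q=3/2 → seg 0, τ=3/2; S=-1+1/16·τ+0·τ²+15/64·τ³=-59/512

  seg 0: a=-1 b=1/16 c=0 d=15/64
  seg 1: a=1 b=23/8 c=45/32 d=-65/96
  seg 2: a=4 b=-223/32 c=-75/16 d=117/32
  seg 3: a=-4 b=-43/8 c=201/32 d=-67/64
S(3/2) = -59/512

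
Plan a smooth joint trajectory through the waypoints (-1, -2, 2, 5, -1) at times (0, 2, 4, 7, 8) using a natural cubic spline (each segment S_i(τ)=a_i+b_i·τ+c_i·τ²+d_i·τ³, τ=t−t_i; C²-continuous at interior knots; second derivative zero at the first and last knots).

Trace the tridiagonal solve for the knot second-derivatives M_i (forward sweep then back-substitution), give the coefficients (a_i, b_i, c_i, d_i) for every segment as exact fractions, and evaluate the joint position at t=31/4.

Δ: Δ0=-1/2, Δ1=2, Δ2=1, Δ3=-6
row 1: diag=8, rhs=15; c'=1/4, d'=15/8
row 2: denom=10−2·1/4=19/2; d'=(-6−2·15/8)/(19/2)=-39/38
row 3: denom=8−3·6/19=134/19; d'=(-42−3·-39/38)/(134/19)=-1479/268
back: M3=-1479/268
back: M2=-39/38−6/19·-1479/268=48/67
back: M1=15/8−1/4·48/67=909/536
M: M0=0, M1=909/536, M2=48/67, M3=-1479/268, M4=0
seg 0: a=-1, c=M0/2=0, d=(M1−M0)/(6·2)=303/2144, b=Δ0−h0·(2M0+M1)/6=-571/536
seg 1: a=-2, c=M1/2=909/1072, d=(M2−M1)/(6·2)=-175/2144, b=Δ1−h1·(2M1+M2)/6=169/268
seg 2: a=2, c=M2/2=24/67, d=(M3−M2)/(6·3)=-557/1608, b=Δ2−h2·(2M2+M3)/6=1631/536
seg 3: a=5, c=M3/2=-1479/536, d=(M4−M3)/(6·1)=493/536, b=Δ3−h3·(2M3+M4)/6=-1115/268
t_q=31/4 → seg 3, τ=3/4; S=5+-1115/268·τ+-1479/536·τ²+493/536·τ³=24547/34304

  seg 0: a=-1 b=-571/536 c=0 d=303/2144
  seg 1: a=-2 b=169/268 c=909/1072 d=-175/2144
  seg 2: a=2 b=1631/536 c=24/67 d=-557/1608
  seg 3: a=5 b=-1115/268 c=-1479/536 d=493/536
S(31/4) = 24547/34304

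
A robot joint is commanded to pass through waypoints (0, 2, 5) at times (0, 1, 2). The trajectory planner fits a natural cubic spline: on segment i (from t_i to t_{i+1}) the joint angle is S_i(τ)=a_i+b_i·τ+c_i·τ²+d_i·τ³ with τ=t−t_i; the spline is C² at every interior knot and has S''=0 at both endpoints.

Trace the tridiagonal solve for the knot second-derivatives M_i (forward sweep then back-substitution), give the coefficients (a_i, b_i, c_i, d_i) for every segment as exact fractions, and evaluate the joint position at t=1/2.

Δ: Δ0=2, Δ1=3
row 1: diag=4, rhs=6; c'=1/4, d'=3/2
back: M1=3/2
M: M0=0, M1=3/2, M2=0
seg 0: a=0, c=M0/2=0, d=(M1−M0)/(6·1)=1/4, b=Δ0−h0·(2M0+M1)/6=7/4
seg 1: a=2, c=M1/2=3/4, d=(M2−M1)/(6·1)=-1/4, b=Δ1−h1·(2M1+M2)/6=5/2
t_q=1/2 → seg 0, τ=1/2; S=0+7/4·τ+0·τ²+1/4·τ³=29/32

  seg 0: a=0 b=7/4 c=0 d=1/4
  seg 1: a=2 b=5/2 c=3/4 d=-1/4
S(1/2) = 29/32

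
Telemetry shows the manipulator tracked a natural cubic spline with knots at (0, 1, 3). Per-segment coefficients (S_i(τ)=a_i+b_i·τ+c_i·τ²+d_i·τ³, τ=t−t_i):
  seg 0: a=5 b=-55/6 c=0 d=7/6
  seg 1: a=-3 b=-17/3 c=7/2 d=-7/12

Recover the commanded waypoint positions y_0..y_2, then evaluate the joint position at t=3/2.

y_0=5 y_1=-3 y_2=-5
S(3/2) = -161/32

y_0 = S_0(0) = a_0 = 5
y_1 = S_1(0) = a_1 = -3
y_2 = S_1(2) = -5
t_q=3/2 is in segment 1 (τ=1/2); S_1(τ)=-161/32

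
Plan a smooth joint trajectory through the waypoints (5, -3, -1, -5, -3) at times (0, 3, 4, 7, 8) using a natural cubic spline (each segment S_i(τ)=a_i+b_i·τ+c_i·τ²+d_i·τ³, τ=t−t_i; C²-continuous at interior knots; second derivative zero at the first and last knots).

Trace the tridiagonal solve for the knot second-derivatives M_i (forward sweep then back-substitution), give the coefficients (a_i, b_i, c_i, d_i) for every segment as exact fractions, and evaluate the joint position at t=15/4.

  seg 0: a=5 b=-127/27 c=0 d=55/243
  seg 1: a=-3 b=38/27 c=55/27 d=-13/9
  seg 2: a=-1 b=31/27 c=-62/27 d=119/243
  seg 3: a=-5 b=16/27 c=19/9 d=-19/27
S(15/4) = -811/576

Δ: Δ0=-8/3, Δ1=2, Δ2=-4/3, Δ3=2
row 1: diag=8, rhs=28; c'=1/8, d'=7/2
row 2: denom=8−1·1/8=63/8; d'=(-20−1·7/2)/(63/8)=-188/63
row 3: denom=8−3·8/21=48/7; d'=(20−3·-188/63)/(48/7)=38/9
back: M3=38/9
back: M2=-188/63−8/21·38/9=-124/27
back: M1=7/2−1/8·-124/27=110/27
M: M0=0, M1=110/27, M2=-124/27, M3=38/9, M4=0
seg 0: a=5, c=M0/2=0, d=(M1−M0)/(6·3)=55/243, b=Δ0−h0·(2M0+M1)/6=-127/27
seg 1: a=-3, c=M1/2=55/27, d=(M2−M1)/(6·1)=-13/9, b=Δ1−h1·(2M1+M2)/6=38/27
seg 2: a=-1, c=M2/2=-62/27, d=(M3−M2)/(6·3)=119/243, b=Δ2−h2·(2M2+M3)/6=31/27
seg 3: a=-5, c=M3/2=19/9, d=(M4−M3)/(6·1)=-19/27, b=Δ3−h3·(2M3+M4)/6=16/27
t_q=15/4 → seg 1, τ=3/4; S=-3+38/27·τ+55/27·τ²+-13/9·τ³=-811/576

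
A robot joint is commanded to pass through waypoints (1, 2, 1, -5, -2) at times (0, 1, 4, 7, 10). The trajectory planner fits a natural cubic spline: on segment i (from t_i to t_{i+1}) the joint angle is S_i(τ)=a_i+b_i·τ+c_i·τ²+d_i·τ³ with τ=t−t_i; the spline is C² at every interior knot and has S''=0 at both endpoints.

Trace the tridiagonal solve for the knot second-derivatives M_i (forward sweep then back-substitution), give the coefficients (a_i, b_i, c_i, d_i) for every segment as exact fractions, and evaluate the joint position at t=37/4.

  seg 0: a=1 b=355/324 c=0 d=-31/324
  seg 1: a=2 b=131/162 c=-31/108 d=-91/2916
  seg 2: a=1 b=-569/324 c=-46/81 d=473/2916
  seg 3: a=-5 b=-127/162 c=289/324 d=-289/2916
S(37/4) = -7781/2304

Δ: Δ0=1, Δ1=-1/3, Δ2=-2, Δ3=1
row 1: diag=8, rhs=-8; c'=3/8, d'=-1
row 2: denom=12−3·3/8=87/8; d'=(-10−3·-1)/(87/8)=-56/87
row 3: denom=12−3·8/29=324/29; d'=(18−3·-56/87)/(324/29)=289/162
back: M3=289/162
back: M2=-56/87−8/29·289/162=-92/81
back: M1=-1−3/8·-92/81=-31/54
M: M0=0, M1=-31/54, M2=-92/81, M3=289/162, M4=0
seg 0: a=1, c=M0/2=0, d=(M1−M0)/(6·1)=-31/324, b=Δ0−h0·(2M0+M1)/6=355/324
seg 1: a=2, c=M1/2=-31/108, d=(M2−M1)/(6·3)=-91/2916, b=Δ1−h1·(2M1+M2)/6=131/162
seg 2: a=1, c=M2/2=-46/81, d=(M3−M2)/(6·3)=473/2916, b=Δ2−h2·(2M2+M3)/6=-569/324
seg 3: a=-5, c=M3/2=289/324, d=(M4−M3)/(6·3)=-289/2916, b=Δ3−h3·(2M3+M4)/6=-127/162
t_q=37/4 → seg 3, τ=9/4; S=-5+-127/162·τ+289/324·τ²+-289/2916·τ³=-7781/2304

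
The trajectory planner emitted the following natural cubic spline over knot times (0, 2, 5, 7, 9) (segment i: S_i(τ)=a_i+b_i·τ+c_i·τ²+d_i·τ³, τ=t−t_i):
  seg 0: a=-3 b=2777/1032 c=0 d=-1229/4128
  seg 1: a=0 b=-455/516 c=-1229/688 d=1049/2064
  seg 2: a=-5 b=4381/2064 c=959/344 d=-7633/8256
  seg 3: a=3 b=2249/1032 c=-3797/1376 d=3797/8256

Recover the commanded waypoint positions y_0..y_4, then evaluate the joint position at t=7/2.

y_0 = S_0(0) = a_0 = -3
y_1 = S_1(0) = a_1 = 0
y_2 = S_2(0) = a_2 = -5
y_3 = S_3(0) = a_3 = 3
y_4 = S_3(2) = 0
t_q=7/2 is in segment 1 (τ=3/2); S_1(τ)=-19961/5504

y_0=-3 y_1=0 y_2=-5 y_3=3 y_4=0
S(7/2) = -19961/5504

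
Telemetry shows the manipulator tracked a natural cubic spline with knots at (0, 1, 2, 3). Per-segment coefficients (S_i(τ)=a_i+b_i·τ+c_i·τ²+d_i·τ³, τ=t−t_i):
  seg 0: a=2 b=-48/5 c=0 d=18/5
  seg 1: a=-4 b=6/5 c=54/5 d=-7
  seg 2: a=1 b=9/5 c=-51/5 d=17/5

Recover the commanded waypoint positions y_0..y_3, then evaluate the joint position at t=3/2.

y_0 = S_0(0) = a_0 = 2
y_1 = S_1(0) = a_1 = -4
y_2 = S_2(0) = a_2 = 1
y_3 = S_2(1) = -4
t_q=3/2 is in segment 1 (τ=1/2); S_1(τ)=-63/40

y_0=2 y_1=-4 y_2=1 y_3=-4
S(3/2) = -63/40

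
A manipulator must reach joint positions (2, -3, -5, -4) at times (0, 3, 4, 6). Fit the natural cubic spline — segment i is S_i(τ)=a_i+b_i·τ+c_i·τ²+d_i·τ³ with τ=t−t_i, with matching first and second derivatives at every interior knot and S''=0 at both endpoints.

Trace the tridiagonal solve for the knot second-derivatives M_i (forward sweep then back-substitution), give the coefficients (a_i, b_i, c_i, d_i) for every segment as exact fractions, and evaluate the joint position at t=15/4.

  seg 0: a=2 b=-389/282 c=0 d=-3/94
  seg 1: a=-3 b=-316/141 c=-27/94 d=149/282
  seg 2: a=-5 b=-347/282 c=61/47 d=-61/282
S(15/4) = -27791/6016

Δ: Δ0=-5/3, Δ1=-2, Δ2=1/2
row 1: diag=8, rhs=-2; c'=1/8, d'=-1/4
row 2: denom=6−1·1/8=47/8; d'=(15−1·-1/4)/(47/8)=122/47
back: M2=122/47
back: M1=-1/4−1/8·122/47=-27/47
M: M0=0, M1=-27/47, M2=122/47, M3=0
seg 0: a=2, c=M0/2=0, d=(M1−M0)/(6·3)=-3/94, b=Δ0−h0·(2M0+M1)/6=-389/282
seg 1: a=-3, c=M1/2=-27/94, d=(M2−M1)/(6·1)=149/282, b=Δ1−h1·(2M1+M2)/6=-316/141
seg 2: a=-5, c=M2/2=61/47, d=(M3−M2)/(6·2)=-61/282, b=Δ2−h2·(2M2+M3)/6=-347/282
t_q=15/4 → seg 1, τ=3/4; S=-3+-316/141·τ+-27/94·τ²+149/282·τ³=-27791/6016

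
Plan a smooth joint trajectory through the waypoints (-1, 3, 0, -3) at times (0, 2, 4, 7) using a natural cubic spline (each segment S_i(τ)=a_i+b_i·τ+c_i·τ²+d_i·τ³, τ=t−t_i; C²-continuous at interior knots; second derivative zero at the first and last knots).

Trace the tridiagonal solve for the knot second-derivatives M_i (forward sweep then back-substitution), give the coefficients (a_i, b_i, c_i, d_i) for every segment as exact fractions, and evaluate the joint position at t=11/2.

Δ: Δ0=2, Δ1=-3/2, Δ2=-1
row 1: diag=8, rhs=-21; c'=1/4, d'=-21/8
row 2: denom=10−2·1/4=19/2; d'=(3−2·-21/8)/(19/2)=33/38
back: M2=33/38
back: M1=-21/8−1/4·33/38=-54/19
M: M0=0, M1=-54/19, M2=33/38, M3=0
seg 0: a=-1, c=M0/2=0, d=(M1−M0)/(6·2)=-9/38, b=Δ0−h0·(2M0+M1)/6=56/19
seg 1: a=3, c=M1/2=-27/19, d=(M2−M1)/(6·2)=47/152, b=Δ1−h1·(2M1+M2)/6=2/19
seg 2: a=0, c=M2/2=33/76, d=(M3−M2)/(6·3)=-11/228, b=Δ2−h2·(2M2+M3)/6=-71/38
t_q=11/2 → seg 2, τ=3/2; S=0+-71/38·τ+33/76·τ²+-11/228·τ³=-1209/608

  seg 0: a=-1 b=56/19 c=0 d=-9/38
  seg 1: a=3 b=2/19 c=-27/19 d=47/152
  seg 2: a=0 b=-71/38 c=33/76 d=-11/228
S(11/2) = -1209/608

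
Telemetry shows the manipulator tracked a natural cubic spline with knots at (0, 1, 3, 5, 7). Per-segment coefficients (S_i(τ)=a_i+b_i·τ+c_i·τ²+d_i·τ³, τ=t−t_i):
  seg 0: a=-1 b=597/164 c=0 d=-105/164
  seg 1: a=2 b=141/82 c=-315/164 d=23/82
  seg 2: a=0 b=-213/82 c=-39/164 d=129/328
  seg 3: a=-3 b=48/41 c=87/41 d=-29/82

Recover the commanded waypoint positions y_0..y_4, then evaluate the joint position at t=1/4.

y_0 = S_0(0) = a_0 = -1
y_1 = S_1(0) = a_1 = 2
y_2 = S_2(0) = a_2 = 0
y_3 = S_3(0) = a_3 = -3
y_4 = S_3(2) = 5
t_q=1/4 is in segment 0 (τ=1/4); S_0(τ)=-1049/10496

y_0=-1 y_1=2 y_2=0 y_3=-3 y_4=5
S(1/4) = -1049/10496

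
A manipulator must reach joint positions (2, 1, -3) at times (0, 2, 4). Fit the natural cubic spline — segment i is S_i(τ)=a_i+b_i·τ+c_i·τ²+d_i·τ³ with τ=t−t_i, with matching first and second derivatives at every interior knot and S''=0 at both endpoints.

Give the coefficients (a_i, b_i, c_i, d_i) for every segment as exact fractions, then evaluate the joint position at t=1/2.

Δ: Δ0=-1/2, Δ1=-2
row 1: diag=8, rhs=-9; c'=1/4, d'=-9/8
back: M1=-9/8
M: M0=0, M1=-9/8, M2=0
seg 0: a=2, c=M0/2=0, d=(M1−M0)/(6·2)=-3/32, b=Δ0−h0·(2M0+M1)/6=-1/8
seg 1: a=1, c=M1/2=-9/16, d=(M2−M1)/(6·2)=3/32, b=Δ1−h1·(2M1+M2)/6=-5/4
t_q=1/2 → seg 0, τ=1/2; S=2+-1/8·τ+0·τ²+-3/32·τ³=493/256

  seg 0: a=2 b=-1/8 c=0 d=-3/32
  seg 1: a=1 b=-5/4 c=-9/16 d=3/32
S(1/2) = 493/256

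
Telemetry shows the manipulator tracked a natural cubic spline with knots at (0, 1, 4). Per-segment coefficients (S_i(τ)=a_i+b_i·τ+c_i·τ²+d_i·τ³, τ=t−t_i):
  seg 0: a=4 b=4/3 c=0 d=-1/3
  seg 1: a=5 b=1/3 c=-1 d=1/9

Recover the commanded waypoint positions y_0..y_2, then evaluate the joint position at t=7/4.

y_0 = S_0(0) = a_0 = 4
y_1 = S_1(0) = a_1 = 5
y_2 = S_1(3) = 0
t_q=7/4 is in segment 1 (τ=3/4); S_1(τ)=303/64

y_0=4 y_1=5 y_2=0
S(7/4) = 303/64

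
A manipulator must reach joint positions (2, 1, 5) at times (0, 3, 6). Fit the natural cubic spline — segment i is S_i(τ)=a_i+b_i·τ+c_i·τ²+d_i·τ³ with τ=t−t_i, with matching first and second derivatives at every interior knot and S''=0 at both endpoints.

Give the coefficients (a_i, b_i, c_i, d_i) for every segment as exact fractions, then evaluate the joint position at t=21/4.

Δ: Δ0=-1/3, Δ1=4/3
row 1: diag=12, rhs=10; c'=1/4, d'=5/6
back: M1=5/6
M: M0=0, M1=5/6, M2=0
seg 0: a=2, c=M0/2=0, d=(M1−M0)/(6·3)=5/108, b=Δ0−h0·(2M0+M1)/6=-3/4
seg 1: a=1, c=M1/2=5/12, d=(M2−M1)/(6·3)=-5/108, b=Δ1−h1·(2M1+M2)/6=1/2
t_q=21/4 → seg 1, τ=9/4; S=1+1/2·τ+5/12·τ²+-5/108·τ³=949/256

  seg 0: a=2 b=-3/4 c=0 d=5/108
  seg 1: a=1 b=1/2 c=5/12 d=-5/108
S(21/4) = 949/256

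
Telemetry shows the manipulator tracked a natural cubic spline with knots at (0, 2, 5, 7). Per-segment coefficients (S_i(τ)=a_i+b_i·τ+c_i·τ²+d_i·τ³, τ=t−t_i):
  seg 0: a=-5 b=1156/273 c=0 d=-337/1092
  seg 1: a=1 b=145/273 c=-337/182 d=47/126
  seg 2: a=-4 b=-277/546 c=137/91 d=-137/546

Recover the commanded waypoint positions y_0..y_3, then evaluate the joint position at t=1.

y_0=-5 y_1=1 y_2=-4 y_3=-1
S(1) = -391/364

y_0 = S_0(0) = a_0 = -5
y_1 = S_1(0) = a_1 = 1
y_2 = S_2(0) = a_2 = -4
y_3 = S_2(2) = -1
t_q=1 is in segment 0 (τ=1); S_0(τ)=-391/364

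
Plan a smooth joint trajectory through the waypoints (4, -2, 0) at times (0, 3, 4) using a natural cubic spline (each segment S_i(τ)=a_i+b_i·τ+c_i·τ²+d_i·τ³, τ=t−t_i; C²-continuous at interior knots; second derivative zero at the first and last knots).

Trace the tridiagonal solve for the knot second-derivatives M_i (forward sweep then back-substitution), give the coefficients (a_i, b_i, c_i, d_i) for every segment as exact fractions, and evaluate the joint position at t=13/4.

Δ: Δ0=-2, Δ1=2
row 1: diag=8, rhs=24; c'=1/8, d'=3
back: M1=3
M: M0=0, M1=3, M2=0
seg 0: a=4, c=M0/2=0, d=(M1−M0)/(6·3)=1/6, b=Δ0−h0·(2M0+M1)/6=-7/2
seg 1: a=-2, c=M1/2=3/2, d=(M2−M1)/(6·1)=-1/2, b=Δ1−h1·(2M1+M2)/6=1
t_q=13/4 → seg 1, τ=1/4; S=-2+1·τ+3/2·τ²+-1/2·τ³=-213/128

  seg 0: a=4 b=-7/2 c=0 d=1/6
  seg 1: a=-2 b=1 c=3/2 d=-1/2
S(13/4) = -213/128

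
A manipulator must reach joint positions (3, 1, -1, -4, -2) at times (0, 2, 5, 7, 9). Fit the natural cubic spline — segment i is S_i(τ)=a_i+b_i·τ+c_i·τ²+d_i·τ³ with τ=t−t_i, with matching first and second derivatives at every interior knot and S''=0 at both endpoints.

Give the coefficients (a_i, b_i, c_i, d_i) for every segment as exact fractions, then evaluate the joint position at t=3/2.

  seg 0: a=3 b=-1213/1032 c=0 d=181/4128
  seg 1: a=1 b=-335/516 c=181/688 d=-185/2064
  seg 2: a=-1 b=-3077/2064 c=-187/344 d=2225/8256
  seg 3: a=-4 b=-445/1032 c=1477/1376 d=-1477/8256
S(3/2) = 15245/11008

Δ: Δ0=-1, Δ1=-2/3, Δ2=-3/2, Δ3=1
row 1: diag=10, rhs=2; c'=3/10, d'=1/5
row 2: denom=10−3·3/10=91/10; d'=(-5−3·1/5)/(91/10)=-8/13
row 3: denom=8−2·20/91=688/91; d'=(15−2·-8/13)/(688/91)=1477/688
back: M3=1477/688
back: M2=-8/13−20/91·1477/688=-187/172
back: M1=1/5−3/10·-187/172=181/344
M: M0=0, M1=181/344, M2=-187/172, M3=1477/688, M4=0
seg 0: a=3, c=M0/2=0, d=(M1−M0)/(6·2)=181/4128, b=Δ0−h0·(2M0+M1)/6=-1213/1032
seg 1: a=1, c=M1/2=181/688, d=(M2−M1)/(6·3)=-185/2064, b=Δ1−h1·(2M1+M2)/6=-335/516
seg 2: a=-1, c=M2/2=-187/344, d=(M3−M2)/(6·2)=2225/8256, b=Δ2−h2·(2M2+M3)/6=-3077/2064
seg 3: a=-4, c=M3/2=1477/1376, d=(M4−M3)/(6·2)=-1477/8256, b=Δ3−h3·(2M3+M4)/6=-445/1032
t_q=3/2 → seg 0, τ=3/2; S=3+-1213/1032·τ+0·τ²+181/4128·τ³=15245/11008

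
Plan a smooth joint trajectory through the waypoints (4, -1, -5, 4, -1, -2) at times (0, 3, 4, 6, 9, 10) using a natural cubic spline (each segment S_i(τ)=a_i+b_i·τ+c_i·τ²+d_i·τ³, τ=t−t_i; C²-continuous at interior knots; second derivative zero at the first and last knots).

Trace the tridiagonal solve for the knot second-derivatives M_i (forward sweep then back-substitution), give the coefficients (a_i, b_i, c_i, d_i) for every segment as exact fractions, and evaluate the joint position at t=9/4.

  seg 0: a=4 b=-517/6162 c=0 d=-3251/18486
  seg 1: a=-1 b=-14888/3081 c=-3251/2054 d=14881/6162
  seg 2: a=-5 b=-4639/6162 c=5815/1027 d=-9353/6162
  seg 3: a=4 b=1745/474 c=-3538/1027 d=10243/18486
  seg 4: a=-1 b=-6248/3081 c=3167/2054 d=-3167/6162
S(9/4) = 237677/131456

Δ: Δ0=-5/3, Δ1=-4, Δ2=9/2, Δ3=-5/3, Δ4=-1
row 1: diag=8, rhs=-14; c'=1/8, d'=-7/4
row 2: denom=6−1·1/8=47/8; d'=(51−1·-7/4)/(47/8)=422/47
row 3: denom=10−2·16/47=438/47; d'=(-37−2·422/47)/(438/47)=-861/146
row 4: denom=8−3·47/146=1027/146; d'=(4−3·-861/146)/(1027/146)=3167/1027
back: M4=3167/1027
back: M3=-861/146−47/146·3167/1027=-7076/1027
back: M2=422/47−16/47·-7076/1027=11630/1027
back: M1=-7/4−1/8·11630/1027=-3251/1027
M: M0=0, M1=-3251/1027, M2=11630/1027, M3=-7076/1027, M4=3167/1027, M5=0
seg 0: a=4, c=M0/2=0, d=(M1−M0)/(6·3)=-3251/18486, b=Δ0−h0·(2M0+M1)/6=-517/6162
seg 1: a=-1, c=M1/2=-3251/2054, d=(M2−M1)/(6·1)=14881/6162, b=Δ1−h1·(2M1+M2)/6=-14888/3081
seg 2: a=-5, c=M2/2=5815/1027, d=(M3−M2)/(6·2)=-9353/6162, b=Δ2−h2·(2M2+M3)/6=-4639/6162
seg 3: a=4, c=M3/2=-3538/1027, d=(M4−M3)/(6·3)=10243/18486, b=Δ3−h3·(2M3+M4)/6=1745/474
seg 4: a=-1, c=M4/2=3167/2054, d=(M5−M4)/(6·1)=-3167/6162, b=Δ4−h4·(2M4+M5)/6=-6248/3081
t_q=9/4 → seg 0, τ=9/4; S=4+-517/6162·τ+0·τ²+-3251/18486·τ³=237677/131456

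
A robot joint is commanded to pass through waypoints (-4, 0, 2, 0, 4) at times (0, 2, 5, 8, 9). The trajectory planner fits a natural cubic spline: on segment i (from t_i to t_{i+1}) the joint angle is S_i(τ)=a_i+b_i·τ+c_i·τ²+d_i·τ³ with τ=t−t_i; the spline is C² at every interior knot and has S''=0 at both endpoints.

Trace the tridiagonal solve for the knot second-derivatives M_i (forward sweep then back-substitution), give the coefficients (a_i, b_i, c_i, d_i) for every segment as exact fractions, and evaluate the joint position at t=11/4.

Δ: Δ0=2, Δ1=2/3, Δ2=-2/3, Δ3=4
row 1: diag=10, rhs=-8; c'=3/10, d'=-4/5
row 2: denom=12−3·3/10=111/10; d'=(-8−3·-4/5)/(111/10)=-56/111
row 3: denom=8−3·10/37=266/37; d'=(28−3·-56/111)/(266/37)=78/19
back: M3=78/19
back: M2=-56/111−10/37·78/19=-92/57
back: M1=-4/5−3/10·-92/57=-6/19
M: M0=0, M1=-6/19, M2=-92/57, M3=78/19, M4=0
seg 0: a=-4, c=M0/2=0, d=(M1−M0)/(6·2)=-1/38, b=Δ0−h0·(2M0+M1)/6=40/19
seg 1: a=0, c=M1/2=-3/19, d=(M2−M1)/(6·3)=-37/513, b=Δ1−h1·(2M1+M2)/6=34/19
seg 2: a=2, c=M2/2=-46/57, d=(M3−M2)/(6·3)=163/513, b=Δ2−h2·(2M2+M3)/6=-21/19
seg 3: a=0, c=M3/2=39/19, d=(M4−M3)/(6·1)=-13/19, b=Δ3−h3·(2M3+M4)/6=50/19
t_q=11/4 → seg 1, τ=3/4; S=0+34/19·τ+-3/19·τ²+-37/513·τ³=1487/1216

  seg 0: a=-4 b=40/19 c=0 d=-1/38
  seg 1: a=0 b=34/19 c=-3/19 d=-37/513
  seg 2: a=2 b=-21/19 c=-46/57 d=163/513
  seg 3: a=0 b=50/19 c=39/19 d=-13/19
S(11/4) = 1487/1216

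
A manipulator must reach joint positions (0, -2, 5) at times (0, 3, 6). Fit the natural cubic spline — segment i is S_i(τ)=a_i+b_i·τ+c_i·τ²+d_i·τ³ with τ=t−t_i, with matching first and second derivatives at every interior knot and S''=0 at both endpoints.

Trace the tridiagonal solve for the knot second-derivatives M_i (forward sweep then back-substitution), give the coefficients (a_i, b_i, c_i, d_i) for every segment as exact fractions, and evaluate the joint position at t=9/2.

  seg 0: a=0 b=-17/12 c=0 d=1/12
  seg 1: a=-2 b=5/6 c=3/4 d=-1/12
S(9/2) = 21/32

Δ: Δ0=-2/3, Δ1=7/3
row 1: diag=12, rhs=18; c'=1/4, d'=3/2
back: M1=3/2
M: M0=0, M1=3/2, M2=0
seg 0: a=0, c=M0/2=0, d=(M1−M0)/(6·3)=1/12, b=Δ0−h0·(2M0+M1)/6=-17/12
seg 1: a=-2, c=M1/2=3/4, d=(M2−M1)/(6·3)=-1/12, b=Δ1−h1·(2M1+M2)/6=5/6
t_q=9/2 → seg 1, τ=3/2; S=-2+5/6·τ+3/4·τ²+-1/12·τ³=21/32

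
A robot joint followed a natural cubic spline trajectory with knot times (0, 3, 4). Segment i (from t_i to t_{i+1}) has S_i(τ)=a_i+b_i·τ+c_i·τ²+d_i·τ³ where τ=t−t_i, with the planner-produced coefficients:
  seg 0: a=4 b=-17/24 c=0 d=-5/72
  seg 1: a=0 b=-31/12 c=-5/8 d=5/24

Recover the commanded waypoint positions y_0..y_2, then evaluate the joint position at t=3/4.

y_0 = S_0(0) = a_0 = 4
y_1 = S_1(0) = a_1 = 0
y_2 = S_1(1) = -3
t_q=3/4 is in segment 0 (τ=3/4); S_0(τ)=1761/512

y_0=4 y_1=0 y_2=-3
S(3/4) = 1761/512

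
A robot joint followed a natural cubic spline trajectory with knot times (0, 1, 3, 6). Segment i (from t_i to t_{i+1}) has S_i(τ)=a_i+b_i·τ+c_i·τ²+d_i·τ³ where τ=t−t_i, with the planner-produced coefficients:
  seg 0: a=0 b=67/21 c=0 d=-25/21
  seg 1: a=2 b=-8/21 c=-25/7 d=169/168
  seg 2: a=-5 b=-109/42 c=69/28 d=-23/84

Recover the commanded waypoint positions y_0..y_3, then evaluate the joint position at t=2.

y_0=0 y_1=2 y_2=-5 y_3=2
S(2) = -53/56

y_0 = S_0(0) = a_0 = 0
y_1 = S_1(0) = a_1 = 2
y_2 = S_2(0) = a_2 = -5
y_3 = S_2(3) = 2
t_q=2 is in segment 1 (τ=1); S_1(τ)=-53/56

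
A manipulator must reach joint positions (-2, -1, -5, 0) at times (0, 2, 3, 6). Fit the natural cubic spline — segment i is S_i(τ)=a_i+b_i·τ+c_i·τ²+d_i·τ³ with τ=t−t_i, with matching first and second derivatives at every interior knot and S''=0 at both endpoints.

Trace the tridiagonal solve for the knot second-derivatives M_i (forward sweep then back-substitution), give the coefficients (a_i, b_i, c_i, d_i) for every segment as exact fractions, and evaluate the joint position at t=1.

  seg 0: a=-2 b=641/282 c=0 d=-125/282
  seg 1: a=-1 b=-859/282 c=-125/47 d=481/282
  seg 2: a=-5 b=-458/141 c=231/94 d=-77/282
S(1) = -8/47

Δ: Δ0=1/2, Δ1=-4, Δ2=5/3
row 1: diag=6, rhs=-27; c'=1/6, d'=-9/2
row 2: denom=8−1·1/6=47/6; d'=(34−1·-9/2)/(47/6)=231/47
back: M2=231/47
back: M1=-9/2−1/6·231/47=-250/47
M: M0=0, M1=-250/47, M2=231/47, M3=0
seg 0: a=-2, c=M0/2=0, d=(M1−M0)/(6·2)=-125/282, b=Δ0−h0·(2M0+M1)/6=641/282
seg 1: a=-1, c=M1/2=-125/47, d=(M2−M1)/(6·1)=481/282, b=Δ1−h1·(2M1+M2)/6=-859/282
seg 2: a=-5, c=M2/2=231/94, d=(M3−M2)/(6·3)=-77/282, b=Δ2−h2·(2M2+M3)/6=-458/141
t_q=1 → seg 0, τ=1; S=-2+641/282·τ+0·τ²+-125/282·τ³=-8/47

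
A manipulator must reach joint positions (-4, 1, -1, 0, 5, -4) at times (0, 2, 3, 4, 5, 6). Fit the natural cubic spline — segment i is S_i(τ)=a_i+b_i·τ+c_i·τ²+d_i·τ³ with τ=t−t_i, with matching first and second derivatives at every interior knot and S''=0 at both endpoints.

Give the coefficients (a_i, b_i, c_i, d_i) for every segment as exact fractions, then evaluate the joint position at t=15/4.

  seg 0: a=-4 b=891/214 c=0 d=-89/214
  seg 1: a=1 b=-177/214 c=-267/107 d=283/214
  seg 2: a=-1 b=-198/107 c=315/214 d=295/214
  seg 3: a=0 b=1119/214 c=600/107 d=-1249/214
  seg 4: a=5 b=-114/107 c=-2547/214 d=849/214
S(15/4) = -13399/13696

Δ: Δ0=5/2, Δ1=-2, Δ2=1, Δ3=5, Δ4=-9
row 1: diag=6, rhs=-27; c'=1/6, d'=-9/2
row 2: denom=4−1·1/6=23/6; d'=(18−1·-9/2)/(23/6)=135/23
row 3: denom=4−1·6/23=86/23; d'=(24−1·135/23)/(86/23)=417/86
row 4: denom=4−1·23/86=321/86; d'=(-84−1·417/86)/(321/86)=-2547/107
back: M4=-2547/107
back: M3=417/86−23/86·-2547/107=1200/107
back: M2=135/23−6/23·1200/107=315/107
back: M1=-9/2−1/6·315/107=-534/107
M: M0=0, M1=-534/107, M2=315/107, M3=1200/107, M4=-2547/107, M5=0
seg 0: a=-4, c=M0/2=0, d=(M1−M0)/(6·2)=-89/214, b=Δ0−h0·(2M0+M1)/6=891/214
seg 1: a=1, c=M1/2=-267/107, d=(M2−M1)/(6·1)=283/214, b=Δ1−h1·(2M1+M2)/6=-177/214
seg 2: a=-1, c=M2/2=315/214, d=(M3−M2)/(6·1)=295/214, b=Δ2−h2·(2M2+M3)/6=-198/107
seg 3: a=0, c=M3/2=600/107, d=(M4−M3)/(6·1)=-1249/214, b=Δ3−h3·(2M3+M4)/6=1119/214
seg 4: a=5, c=M4/2=-2547/214, d=(M5−M4)/(6·1)=849/214, b=Δ4−h4·(2M4+M5)/6=-114/107
t_q=15/4 → seg 2, τ=3/4; S=-1+-198/107·τ+315/214·τ²+295/214·τ³=-13399/13696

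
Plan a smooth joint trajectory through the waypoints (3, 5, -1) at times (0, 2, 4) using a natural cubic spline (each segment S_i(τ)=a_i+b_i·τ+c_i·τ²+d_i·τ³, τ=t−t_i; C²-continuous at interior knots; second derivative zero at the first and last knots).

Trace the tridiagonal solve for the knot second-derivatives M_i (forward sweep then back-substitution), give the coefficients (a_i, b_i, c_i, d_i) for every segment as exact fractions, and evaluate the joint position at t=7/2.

Δ: Δ0=1, Δ1=-3
row 1: diag=8, rhs=-24; c'=1/4, d'=-3
back: M1=-3
M: M0=0, M1=-3, M2=0
seg 0: a=3, c=M0/2=0, d=(M1−M0)/(6·2)=-1/4, b=Δ0−h0·(2M0+M1)/6=2
seg 1: a=5, c=M1/2=-3/2, d=(M2−M1)/(6·2)=1/4, b=Δ1−h1·(2M1+M2)/6=-1
t_q=7/2 → seg 1, τ=3/2; S=5+-1·τ+-3/2·τ²+1/4·τ³=31/32

  seg 0: a=3 b=2 c=0 d=-1/4
  seg 1: a=5 b=-1 c=-3/2 d=1/4
S(7/2) = 31/32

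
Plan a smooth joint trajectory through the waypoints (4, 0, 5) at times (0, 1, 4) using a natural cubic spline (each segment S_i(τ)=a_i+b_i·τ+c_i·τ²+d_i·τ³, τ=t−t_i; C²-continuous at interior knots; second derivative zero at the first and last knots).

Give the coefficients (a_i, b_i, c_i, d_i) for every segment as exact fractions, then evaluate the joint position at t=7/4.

Δ: Δ0=-4, Δ1=5/3
row 1: diag=8, rhs=34; c'=3/8, d'=17/4
back: M1=17/4
M: M0=0, M1=17/4, M2=0
seg 0: a=4, c=M0/2=0, d=(M1−M0)/(6·1)=17/24, b=Δ0−h0·(2M0+M1)/6=-113/24
seg 1: a=0, c=M1/2=17/8, d=(M2−M1)/(6·3)=-17/72, b=Δ1−h1·(2M1+M2)/6=-31/12
t_q=7/4 → seg 1, τ=3/4; S=0+-31/12·τ+17/8·τ²+-17/72·τ³=-431/512

  seg 0: a=4 b=-113/24 c=0 d=17/24
  seg 1: a=0 b=-31/12 c=17/8 d=-17/72
S(7/4) = -431/512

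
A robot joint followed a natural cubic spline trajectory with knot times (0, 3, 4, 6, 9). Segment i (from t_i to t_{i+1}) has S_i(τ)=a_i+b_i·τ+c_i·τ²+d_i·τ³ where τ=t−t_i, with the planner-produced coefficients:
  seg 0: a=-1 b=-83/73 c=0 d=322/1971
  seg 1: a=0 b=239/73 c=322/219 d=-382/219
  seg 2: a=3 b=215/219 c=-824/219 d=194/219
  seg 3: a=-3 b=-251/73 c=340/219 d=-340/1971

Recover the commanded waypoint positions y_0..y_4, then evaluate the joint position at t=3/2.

y_0 = S_0(0) = a_0 = -1
y_1 = S_1(0) = a_1 = 0
y_2 = S_2(0) = a_2 = 3
y_3 = S_3(0) = a_3 = -3
y_4 = S_3(3) = -4
t_q=3/2 is in segment 0 (τ=3/2); S_0(τ)=-629/292

y_0=-1 y_1=0 y_2=3 y_3=-3 y_4=-4
S(3/2) = -629/292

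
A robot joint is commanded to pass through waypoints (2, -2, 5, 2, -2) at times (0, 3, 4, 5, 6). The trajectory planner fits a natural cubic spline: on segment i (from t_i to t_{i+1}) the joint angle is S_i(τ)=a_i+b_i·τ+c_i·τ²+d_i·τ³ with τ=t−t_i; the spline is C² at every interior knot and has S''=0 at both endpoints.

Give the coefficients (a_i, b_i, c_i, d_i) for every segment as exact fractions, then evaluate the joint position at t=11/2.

Δ: Δ0=-4/3, Δ1=7, Δ2=-3, Δ3=-4
row 1: diag=8, rhs=50; c'=1/8, d'=25/4
row 2: denom=4−1·1/8=31/8; d'=(-60−1·25/4)/(31/8)=-530/31
row 3: denom=4−1·8/31=116/31; d'=(-6−1·-530/31)/(116/31)=86/29
back: M3=86/29
back: M2=-530/31−8/31·86/29=-518/29
back: M1=25/4−1/8·-518/29=246/29
M: M0=0, M1=246/29, M2=-518/29, M3=86/29, M4=0
seg 0: a=2, c=M0/2=0, d=(M1−M0)/(6·3)=41/87, b=Δ0−h0·(2M0+M1)/6=-485/87
seg 1: a=-2, c=M1/2=123/29, d=(M2−M1)/(6·1)=-382/87, b=Δ1−h1·(2M1+M2)/6=622/87
seg 2: a=5, c=M2/2=-259/29, d=(M3−M2)/(6·1)=302/87, b=Δ2−h2·(2M2+M3)/6=214/87
seg 3: a=2, c=M3/2=43/29, d=(M4−M3)/(6·1)=-43/87, b=Δ3−h3·(2M3+M4)/6=-434/87
t_q=11/2 → seg 3, τ=1/2; S=2+-434/87·τ+43/29·τ²+-43/87·τ³=-43/232

  seg 0: a=2 b=-485/87 c=0 d=41/87
  seg 1: a=-2 b=622/87 c=123/29 d=-382/87
  seg 2: a=5 b=214/87 c=-259/29 d=302/87
  seg 3: a=2 b=-434/87 c=43/29 d=-43/87
S(11/2) = -43/232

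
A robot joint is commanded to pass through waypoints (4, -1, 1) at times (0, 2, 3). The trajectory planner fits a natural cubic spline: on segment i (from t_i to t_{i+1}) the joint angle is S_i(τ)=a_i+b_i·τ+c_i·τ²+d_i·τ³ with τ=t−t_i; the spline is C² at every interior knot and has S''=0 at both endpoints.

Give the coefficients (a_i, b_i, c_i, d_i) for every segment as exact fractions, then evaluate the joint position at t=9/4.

  seg 0: a=4 b=-4 c=0 d=3/8
  seg 1: a=-1 b=1/2 c=9/4 d=-3/4
S(9/4) = -191/256

Δ: Δ0=-5/2, Δ1=2
row 1: diag=6, rhs=27; c'=1/6, d'=9/2
back: M1=9/2
M: M0=0, M1=9/2, M2=0
seg 0: a=4, c=M0/2=0, d=(M1−M0)/(6·2)=3/8, b=Δ0−h0·(2M0+M1)/6=-4
seg 1: a=-1, c=M1/2=9/4, d=(M2−M1)/(6·1)=-3/4, b=Δ1−h1·(2M1+M2)/6=1/2
t_q=9/4 → seg 1, τ=1/4; S=-1+1/2·τ+9/4·τ²+-3/4·τ³=-191/256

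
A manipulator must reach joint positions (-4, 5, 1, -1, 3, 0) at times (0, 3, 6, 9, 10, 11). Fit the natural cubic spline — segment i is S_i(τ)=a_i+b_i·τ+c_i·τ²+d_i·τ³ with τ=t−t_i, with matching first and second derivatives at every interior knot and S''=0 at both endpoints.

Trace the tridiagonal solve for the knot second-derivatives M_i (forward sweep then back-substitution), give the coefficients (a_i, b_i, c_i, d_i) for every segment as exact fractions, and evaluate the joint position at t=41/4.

Δ: Δ0=3, Δ1=-4/3, Δ2=-2/3, Δ3=4, Δ4=-3
row 1: diag=12, rhs=-26; c'=1/4, d'=-13/6
row 2: denom=12−3·1/4=45/4; d'=(4−3·-13/6)/(45/4)=14/15
row 3: denom=8−3·4/15=36/5; d'=(28−3·14/15)/(36/5)=7/2
row 4: denom=4−1·5/36=139/36; d'=(-42−1·7/2)/(139/36)=-1638/139
back: M4=-1638/139
back: M3=7/2−5/36·-1638/139=714/139
back: M2=14/15−4/15·714/139=-182/417
back: M1=-13/6−1/4·-182/417=-286/139
M: M0=0, M1=-286/139, M2=-182/417, M3=714/139, M4=-1638/139, M5=0
seg 0: a=-4, c=M0/2=0, d=(M1−M0)/(6·3)=-143/1251, b=Δ0−h0·(2M0+M1)/6=560/139
seg 1: a=5, c=M1/2=-143/139, d=(M2−M1)/(6·3)=338/3753, b=Δ1−h1·(2M1+M2)/6=131/139
seg 2: a=1, c=M2/2=-91/417, d=(M3−M2)/(6·3)=1162/3753, b=Δ2−h2·(2M2+M3)/6=-389/139
seg 3: a=-1, c=M3/2=357/139, d=(M4−M3)/(6·1)=-392/139, b=Δ3−h3·(2M3+M4)/6=591/139
seg 4: a=3, c=M4/2=-819/139, d=(M5−M4)/(6·1)=273/139, b=Δ4−h4·(2M4+M5)/6=129/139
t_q=41/4 → seg 4, τ=1/4; S=3+129/139·τ+-819/139·τ²+273/139·τ³=25749/8896

  seg 0: a=-4 b=560/139 c=0 d=-143/1251
  seg 1: a=5 b=131/139 c=-143/139 d=338/3753
  seg 2: a=1 b=-389/139 c=-91/417 d=1162/3753
  seg 3: a=-1 b=591/139 c=357/139 d=-392/139
  seg 4: a=3 b=129/139 c=-819/139 d=273/139
S(41/4) = 25749/8896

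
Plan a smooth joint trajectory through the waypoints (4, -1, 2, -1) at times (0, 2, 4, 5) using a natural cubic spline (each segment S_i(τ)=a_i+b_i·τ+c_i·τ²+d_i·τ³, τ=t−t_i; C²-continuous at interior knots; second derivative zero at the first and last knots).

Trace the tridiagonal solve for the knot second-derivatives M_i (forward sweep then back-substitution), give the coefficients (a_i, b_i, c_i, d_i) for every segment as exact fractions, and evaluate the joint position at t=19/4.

Δ: Δ0=-5/2, Δ1=3/2, Δ2=-3
row 1: diag=8, rhs=24; c'=1/4, d'=3
row 2: denom=6−2·1/4=11/2; d'=(-27−2·3)/(11/2)=-6
back: M2=-6
back: M1=3−1/4·-6=9/2
M: M0=0, M1=9/2, M2=-6, M3=0
seg 0: a=4, c=M0/2=0, d=(M1−M0)/(6·2)=3/8, b=Δ0−h0·(2M0+M1)/6=-4
seg 1: a=-1, c=M1/2=9/4, d=(M2−M1)/(6·2)=-7/8, b=Δ1−h1·(2M1+M2)/6=1/2
seg 2: a=2, c=M2/2=-3, d=(M3−M2)/(6·1)=1, b=Δ2−h2·(2M2+M3)/6=-1
t_q=19/4 → seg 2, τ=3/4; S=2+-1·τ+-3·τ²+1·τ³=-1/64

  seg 0: a=4 b=-4 c=0 d=3/8
  seg 1: a=-1 b=1/2 c=9/4 d=-7/8
  seg 2: a=2 b=-1 c=-3 d=1
S(19/4) = -1/64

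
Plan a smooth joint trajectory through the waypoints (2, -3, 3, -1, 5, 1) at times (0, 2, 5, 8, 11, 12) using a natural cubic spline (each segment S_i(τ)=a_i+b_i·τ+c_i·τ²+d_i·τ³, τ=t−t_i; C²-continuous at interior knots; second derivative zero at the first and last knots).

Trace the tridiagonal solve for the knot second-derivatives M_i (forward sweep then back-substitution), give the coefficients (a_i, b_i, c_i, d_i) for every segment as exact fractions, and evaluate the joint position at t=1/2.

Δ: Δ0=-5/2, Δ1=2, Δ2=-4/3, Δ3=2, Δ4=-4
row 1: diag=10, rhs=27; c'=3/10, d'=27/10
row 2: denom=12−3·3/10=111/10; d'=(-20−3·27/10)/(111/10)=-281/111
row 3: denom=12−3·10/37=414/37; d'=(20−3·-281/111)/(414/37)=1021/414
row 4: denom=8−3·37/138=331/46; d'=(-36−3·1021/414)/(331/46)=-5989/993
back: M4=-5989/993
back: M3=1021/414−37/138·-5989/993=12164/2979
back: M2=-281/111−10/37·12164/2979=-10829/2979
back: M1=27/10−3/10·-10829/2979=3764/993
M: M0=0, M1=3764/993, M2=-10829/2979, M3=12164/2979, M4=-5989/993, M5=0
seg 0: a=2, c=M0/2=0, d=(M1−M0)/(6·2)=941/2979, b=Δ0−h0·(2M0+M1)/6=-22423/5958
seg 1: a=-3, c=M1/2=1882/993, d=(M2−M1)/(6·3)=-22121/53622, b=Δ1−h1·(2M1+M2)/6=161/5958
seg 2: a=3, c=M2/2=-10829/5958, d=(M3−M2)/(6·3)=22993/53622, b=Δ2−h2·(2M2+M3)/6=775/2979
seg 3: a=-1, c=M3/2=6082/2979, d=(M4−M3)/(6·3)=-30131/53622, b=Δ3−h3·(2M3+M4)/6=5555/5958
seg 4: a=5, c=M4/2=-5989/1986, d=(M5−M4)/(6·1)=5989/5958, b=Δ4−h4·(2M4+M5)/6=-5927/2979
t_q=1/2 → seg 0, τ=1/2; S=2+-22423/5958·τ+0·τ²+941/2979·τ³=1253/7944

  seg 0: a=2 b=-22423/5958 c=0 d=941/2979
  seg 1: a=-3 b=161/5958 c=1882/993 d=-22121/53622
  seg 2: a=3 b=775/2979 c=-10829/5958 d=22993/53622
  seg 3: a=-1 b=5555/5958 c=6082/2979 d=-30131/53622
  seg 4: a=5 b=-5927/2979 c=-5989/1986 d=5989/5958
S(1/2) = 1253/7944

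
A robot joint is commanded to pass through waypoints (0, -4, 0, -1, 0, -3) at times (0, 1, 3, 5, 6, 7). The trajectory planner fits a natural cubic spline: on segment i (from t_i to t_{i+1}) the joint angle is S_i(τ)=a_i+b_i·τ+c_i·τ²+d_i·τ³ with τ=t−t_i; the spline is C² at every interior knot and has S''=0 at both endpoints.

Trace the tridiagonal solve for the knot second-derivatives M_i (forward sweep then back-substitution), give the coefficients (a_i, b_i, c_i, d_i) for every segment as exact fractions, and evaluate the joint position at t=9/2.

  seg 0: a=0 b=-4827/916 c=0 d=1163/916
  seg 1: a=-4 b=-669/458 c=3489/916 d=-238/229
  seg 2: a=0 b=597/458 c=-2223/916 d=1397/1832
  seg 3: a=-1 b=171/229 c=492/229 d=-434/229
  seg 4: a=0 b=-147/229 c=-810/229 d=270/229
S(9/2) = -13653/14656

Δ: Δ0=-4, Δ1=2, Δ2=-1/2, Δ3=1, Δ4=-3
row 1: diag=6, rhs=36; c'=1/3, d'=6
row 2: denom=8−2·1/3=22/3; d'=(-15−2·6)/(22/3)=-81/22
row 3: denom=6−2·3/11=60/11; d'=(9−2·-81/22)/(60/11)=3
row 4: denom=4−1·11/60=229/60; d'=(-24−1·3)/(229/60)=-1620/229
back: M4=-1620/229
back: M3=3−11/60·-1620/229=984/229
back: M2=-81/22−3/11·984/229=-2223/458
back: M1=6−1/3·-2223/458=3489/458
M: M0=0, M1=3489/458, M2=-2223/458, M3=984/229, M4=-1620/229, M5=0
seg 0: a=0, c=M0/2=0, d=(M1−M0)/(6·1)=1163/916, b=Δ0−h0·(2M0+M1)/6=-4827/916
seg 1: a=-4, c=M1/2=3489/916, d=(M2−M1)/(6·2)=-238/229, b=Δ1−h1·(2M1+M2)/6=-669/458
seg 2: a=0, c=M2/2=-2223/916, d=(M3−M2)/(6·2)=1397/1832, b=Δ2−h2·(2M2+M3)/6=597/458
seg 3: a=-1, c=M3/2=492/229, d=(M4−M3)/(6·1)=-434/229, b=Δ3−h3·(2M3+M4)/6=171/229
seg 4: a=0, c=M4/2=-810/229, d=(M5−M4)/(6·1)=270/229, b=Δ4−h4·(2M4+M5)/6=-147/229
t_q=9/2 → seg 2, τ=3/2; S=0+597/458·τ+-2223/916·τ²+1397/1832·τ³=-13653/14656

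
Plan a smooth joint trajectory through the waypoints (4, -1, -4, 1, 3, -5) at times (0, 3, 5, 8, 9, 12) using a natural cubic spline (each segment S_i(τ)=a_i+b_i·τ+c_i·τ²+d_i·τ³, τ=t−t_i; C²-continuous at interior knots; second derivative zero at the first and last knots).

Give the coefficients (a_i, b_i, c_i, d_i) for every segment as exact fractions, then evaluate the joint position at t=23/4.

Δ: Δ0=-5/3, Δ1=-3/2, Δ2=5/3, Δ3=2, Δ4=-8/3
row 1: diag=10, rhs=1; c'=1/5, d'=1/10
row 2: denom=10−2·1/5=48/5; d'=(19−2·1/10)/(48/5)=47/24
row 3: denom=8−3·5/16=113/16; d'=(2−3·47/24)/(113/16)=-62/113
row 4: denom=8−1·16/113=888/113; d'=(-28−1·-62/113)/(888/113)=-517/148
back: M4=-517/148
back: M3=-62/113−16/113·-517/148=-2/37
back: M2=47/24−5/16·-2/37=877/444
back: M1=1/10−1/5·877/444=-131/444
M: M0=0, M1=-131/444, M2=877/444, M3=-2/37, M4=-517/148, M5=0
seg 0: a=4, c=M0/2=0, d=(M1−M0)/(6·3)=-131/7992, b=Δ0−h0·(2M0+M1)/6=-1349/888
seg 1: a=-1, c=M1/2=-131/888, d=(M2−M1)/(6·2)=7/37, b=Δ1−h1·(2M1+M2)/6=-871/444
seg 2: a=-4, c=M2/2=877/888, d=(M3−M2)/(6·3)=-901/7992, b=Δ2−h2·(2M2+M3)/6=-125/444
seg 3: a=1, c=M3/2=-1/37, d=(M4−M3)/(6·1)=-509/888, b=Δ3−h3·(2M3+M4)/6=2309/888
seg 4: a=3, c=M4/2=-517/296, d=(M5−M4)/(6·3)=517/2664, b=Δ4−h4·(2M4+M5)/6=367/444
t_q=23/4 → seg 2, τ=3/4; S=-4+-125/444·τ+877/888·τ²+-901/7992·τ³=-70153/18944

  seg 0: a=4 b=-1349/888 c=0 d=-131/7992
  seg 1: a=-1 b=-871/444 c=-131/888 d=7/37
  seg 2: a=-4 b=-125/444 c=877/888 d=-901/7992
  seg 3: a=1 b=2309/888 c=-1/37 d=-509/888
  seg 4: a=3 b=367/444 c=-517/296 d=517/2664
S(23/4) = -70153/18944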